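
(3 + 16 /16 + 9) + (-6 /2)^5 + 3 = -227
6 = 6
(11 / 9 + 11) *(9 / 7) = 110 / 7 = 15.71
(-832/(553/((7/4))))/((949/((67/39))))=-1072/224913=-0.00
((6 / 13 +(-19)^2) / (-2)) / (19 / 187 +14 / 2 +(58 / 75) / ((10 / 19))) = -329517375 / 15626962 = -21.09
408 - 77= 331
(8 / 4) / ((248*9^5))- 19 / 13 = -139119431 / 95186988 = -1.46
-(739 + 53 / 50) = -37003 / 50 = -740.06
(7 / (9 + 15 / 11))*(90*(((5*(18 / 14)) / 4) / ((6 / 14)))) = 17325 / 76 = 227.96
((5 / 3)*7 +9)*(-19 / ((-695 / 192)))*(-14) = -1055488 / 695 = -1518.69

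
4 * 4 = 16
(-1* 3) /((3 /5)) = -5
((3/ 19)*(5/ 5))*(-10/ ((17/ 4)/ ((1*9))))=-1080/ 323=-3.34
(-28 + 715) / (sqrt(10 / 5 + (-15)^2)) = 687* sqrt(227) / 227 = 45.60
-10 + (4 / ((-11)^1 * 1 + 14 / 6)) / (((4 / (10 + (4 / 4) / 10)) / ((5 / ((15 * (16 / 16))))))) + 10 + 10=2499 / 260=9.61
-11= -11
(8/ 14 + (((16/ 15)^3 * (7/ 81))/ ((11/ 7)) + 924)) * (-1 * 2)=-38927035856/ 21049875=-1849.28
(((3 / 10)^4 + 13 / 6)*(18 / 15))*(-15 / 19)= -2.06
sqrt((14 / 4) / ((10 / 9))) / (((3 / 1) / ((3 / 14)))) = 3 * sqrt(35) / 140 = 0.13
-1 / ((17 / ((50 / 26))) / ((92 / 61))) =-2300 / 13481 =-0.17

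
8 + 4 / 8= 17 / 2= 8.50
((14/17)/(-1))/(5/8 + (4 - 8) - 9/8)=0.18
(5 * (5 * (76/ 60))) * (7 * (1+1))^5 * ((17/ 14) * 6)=124083680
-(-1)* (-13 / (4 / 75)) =-243.75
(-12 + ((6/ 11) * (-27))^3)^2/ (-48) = -379407421875/ 1771561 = -214165.60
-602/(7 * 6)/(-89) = 43/267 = 0.16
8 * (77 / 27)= 22.81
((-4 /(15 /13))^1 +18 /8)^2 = 5329 /3600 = 1.48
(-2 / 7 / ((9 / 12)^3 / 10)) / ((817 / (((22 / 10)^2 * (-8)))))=247808 / 772065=0.32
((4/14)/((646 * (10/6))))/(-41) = -0.00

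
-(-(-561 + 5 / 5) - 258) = -302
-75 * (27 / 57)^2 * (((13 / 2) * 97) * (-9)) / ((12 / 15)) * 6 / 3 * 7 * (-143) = -345070600875 / 1444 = -238968560.16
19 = 19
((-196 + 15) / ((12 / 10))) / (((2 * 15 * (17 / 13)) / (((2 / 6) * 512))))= -301184 / 459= -656.17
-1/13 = -0.08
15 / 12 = 5 / 4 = 1.25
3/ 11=0.27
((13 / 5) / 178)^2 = 169 / 792100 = 0.00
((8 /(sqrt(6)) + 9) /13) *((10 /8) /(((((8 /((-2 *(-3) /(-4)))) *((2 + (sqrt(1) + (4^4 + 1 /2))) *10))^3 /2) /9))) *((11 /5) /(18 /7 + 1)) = -6237 /1723144217600000 -231 *sqrt(6) /430786054400000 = -0.00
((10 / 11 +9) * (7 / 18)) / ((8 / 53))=40439 / 1584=25.53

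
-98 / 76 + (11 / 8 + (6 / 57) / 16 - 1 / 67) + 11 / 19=3341 / 5092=0.66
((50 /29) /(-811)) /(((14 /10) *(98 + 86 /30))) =-0.00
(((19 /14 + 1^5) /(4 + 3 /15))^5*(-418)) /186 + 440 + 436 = 736301008302649 /840646341024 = 875.87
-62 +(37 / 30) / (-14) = -26077 / 420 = -62.09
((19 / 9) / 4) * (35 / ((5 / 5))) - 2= 593 / 36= 16.47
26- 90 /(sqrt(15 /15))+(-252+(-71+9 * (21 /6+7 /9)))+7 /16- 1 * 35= -6129 /16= -383.06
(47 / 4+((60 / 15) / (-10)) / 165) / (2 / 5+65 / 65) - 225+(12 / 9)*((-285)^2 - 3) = 499326787 / 4620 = 108079.39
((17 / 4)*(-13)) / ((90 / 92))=-5083 / 90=-56.48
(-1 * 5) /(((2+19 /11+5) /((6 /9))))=-55 /144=-0.38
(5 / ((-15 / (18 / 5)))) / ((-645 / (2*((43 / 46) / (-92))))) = -1 / 26450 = -0.00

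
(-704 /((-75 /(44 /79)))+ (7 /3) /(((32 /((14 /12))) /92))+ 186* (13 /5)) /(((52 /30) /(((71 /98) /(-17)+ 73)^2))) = 298108481759884031 /195462583680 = 1525143.46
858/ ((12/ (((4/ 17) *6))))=1716/ 17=100.94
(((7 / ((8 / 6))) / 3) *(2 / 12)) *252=147 / 2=73.50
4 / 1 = 4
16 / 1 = 16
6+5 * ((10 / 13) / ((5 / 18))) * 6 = 1158 / 13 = 89.08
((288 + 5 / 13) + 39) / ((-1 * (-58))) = 2128 / 377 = 5.64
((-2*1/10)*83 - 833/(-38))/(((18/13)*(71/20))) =4381/4047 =1.08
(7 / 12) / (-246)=-7 / 2952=-0.00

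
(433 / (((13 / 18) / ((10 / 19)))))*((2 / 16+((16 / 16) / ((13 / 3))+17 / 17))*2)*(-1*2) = -5494770 / 3211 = -1711.23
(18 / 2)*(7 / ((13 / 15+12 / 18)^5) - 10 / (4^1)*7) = -1931766795 / 12872686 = -150.07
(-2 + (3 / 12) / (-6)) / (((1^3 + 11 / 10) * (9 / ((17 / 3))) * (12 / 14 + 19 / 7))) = -833 / 4860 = -0.17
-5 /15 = -1 /3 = -0.33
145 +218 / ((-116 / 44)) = 1807 / 29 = 62.31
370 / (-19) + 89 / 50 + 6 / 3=-14909 / 950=-15.69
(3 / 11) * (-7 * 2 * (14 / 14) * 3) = -126 / 11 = -11.45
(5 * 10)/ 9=50/ 9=5.56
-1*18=-18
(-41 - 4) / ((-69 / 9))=135 / 23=5.87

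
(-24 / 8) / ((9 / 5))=-1.67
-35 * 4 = -140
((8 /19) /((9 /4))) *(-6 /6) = -32 /171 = -0.19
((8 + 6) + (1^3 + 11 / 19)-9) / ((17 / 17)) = 125 / 19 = 6.58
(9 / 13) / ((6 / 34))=51 / 13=3.92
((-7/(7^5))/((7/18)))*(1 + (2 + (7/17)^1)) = -1044/285719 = -0.00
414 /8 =207 /4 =51.75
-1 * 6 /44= -3 /22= -0.14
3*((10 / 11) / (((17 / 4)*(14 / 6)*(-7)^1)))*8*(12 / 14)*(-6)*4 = 414720 / 64141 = 6.47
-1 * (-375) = 375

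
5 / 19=0.26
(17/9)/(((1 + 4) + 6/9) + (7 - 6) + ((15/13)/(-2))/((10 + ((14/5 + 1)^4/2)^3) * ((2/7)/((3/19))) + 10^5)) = 3249004671042520013/11467074848136054090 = 0.28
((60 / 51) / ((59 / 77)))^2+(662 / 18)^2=110411451649 / 81486729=1354.96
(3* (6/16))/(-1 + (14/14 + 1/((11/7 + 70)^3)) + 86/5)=5658817545/86517046408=0.07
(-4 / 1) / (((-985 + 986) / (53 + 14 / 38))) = -4056 / 19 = -213.47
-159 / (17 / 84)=-785.65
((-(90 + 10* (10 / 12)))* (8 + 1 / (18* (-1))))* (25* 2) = -1054625 / 27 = -39060.19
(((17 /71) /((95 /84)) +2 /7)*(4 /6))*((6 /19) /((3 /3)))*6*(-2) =-1127328 /897085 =-1.26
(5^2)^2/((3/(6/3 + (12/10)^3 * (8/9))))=2210/3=736.67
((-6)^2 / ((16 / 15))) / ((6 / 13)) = 585 / 8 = 73.12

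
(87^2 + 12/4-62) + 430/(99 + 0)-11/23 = 17109071/2277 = 7513.87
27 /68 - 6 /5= -273 /340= -0.80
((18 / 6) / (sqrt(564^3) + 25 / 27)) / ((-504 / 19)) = 4275 / 7324076387656 - 650997*sqrt(141) / 915509548457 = -0.00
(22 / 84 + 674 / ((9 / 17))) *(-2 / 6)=-160445 / 378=-424.46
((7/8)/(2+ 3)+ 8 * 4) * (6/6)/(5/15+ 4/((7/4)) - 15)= -2079/800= -2.60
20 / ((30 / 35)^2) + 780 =7265 / 9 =807.22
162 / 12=27 / 2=13.50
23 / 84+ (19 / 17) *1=1.39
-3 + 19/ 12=-17/ 12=-1.42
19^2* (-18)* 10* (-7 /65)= 90972 /13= 6997.85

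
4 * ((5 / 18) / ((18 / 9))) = 5 / 9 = 0.56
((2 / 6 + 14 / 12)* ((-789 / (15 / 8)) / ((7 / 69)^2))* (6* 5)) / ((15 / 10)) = -60102864 / 49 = -1226589.06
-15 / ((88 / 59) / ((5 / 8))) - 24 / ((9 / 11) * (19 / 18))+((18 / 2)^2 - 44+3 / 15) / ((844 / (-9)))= -34.47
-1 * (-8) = 8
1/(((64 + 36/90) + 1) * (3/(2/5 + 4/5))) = 2/327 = 0.01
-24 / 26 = -12 / 13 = -0.92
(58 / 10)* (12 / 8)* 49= 426.30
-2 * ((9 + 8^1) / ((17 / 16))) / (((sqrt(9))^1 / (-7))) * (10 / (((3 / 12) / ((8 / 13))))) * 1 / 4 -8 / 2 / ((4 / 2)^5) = 143321 / 312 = 459.36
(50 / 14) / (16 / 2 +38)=25 / 322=0.08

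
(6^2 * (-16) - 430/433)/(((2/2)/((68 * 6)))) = -101933904/433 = -235413.17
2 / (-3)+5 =13 / 3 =4.33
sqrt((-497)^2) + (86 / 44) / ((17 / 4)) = 93025 / 187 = 497.46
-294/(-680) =147/340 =0.43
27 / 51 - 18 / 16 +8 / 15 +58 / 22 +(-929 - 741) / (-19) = 38572297 / 426360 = 90.47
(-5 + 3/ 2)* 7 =-49/ 2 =-24.50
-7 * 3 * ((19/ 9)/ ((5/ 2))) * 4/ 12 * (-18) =532/ 5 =106.40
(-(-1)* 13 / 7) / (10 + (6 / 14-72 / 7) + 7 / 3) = 3 / 4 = 0.75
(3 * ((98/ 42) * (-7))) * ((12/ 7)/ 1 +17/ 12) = -1841/ 12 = -153.42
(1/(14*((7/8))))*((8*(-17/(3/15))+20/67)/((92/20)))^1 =-39600/3283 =-12.06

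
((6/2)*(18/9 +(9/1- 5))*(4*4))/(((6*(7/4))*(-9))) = -64/21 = -3.05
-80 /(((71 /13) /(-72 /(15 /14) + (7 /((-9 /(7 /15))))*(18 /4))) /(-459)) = -32858280 /71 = -462792.68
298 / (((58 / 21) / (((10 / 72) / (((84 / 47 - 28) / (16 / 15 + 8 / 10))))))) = -49021 / 45936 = -1.07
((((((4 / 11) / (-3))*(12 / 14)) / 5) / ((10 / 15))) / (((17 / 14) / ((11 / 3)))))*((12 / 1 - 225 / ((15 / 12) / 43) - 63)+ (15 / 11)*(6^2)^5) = -426779736 / 55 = -7759631.56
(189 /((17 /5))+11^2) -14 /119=3000 /17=176.47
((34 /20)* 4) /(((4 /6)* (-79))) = -51 /395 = -0.13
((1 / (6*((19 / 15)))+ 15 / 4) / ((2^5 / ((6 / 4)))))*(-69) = -61065 / 4864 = -12.55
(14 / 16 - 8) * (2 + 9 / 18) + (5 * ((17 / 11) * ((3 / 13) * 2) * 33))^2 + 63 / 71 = 2656013037 / 191984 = 13834.55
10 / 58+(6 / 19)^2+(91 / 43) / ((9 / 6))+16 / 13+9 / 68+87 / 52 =1408492430 / 298460721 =4.72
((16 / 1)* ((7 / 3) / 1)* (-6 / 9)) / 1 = -224 / 9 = -24.89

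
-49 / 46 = -1.07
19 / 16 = 1.19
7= 7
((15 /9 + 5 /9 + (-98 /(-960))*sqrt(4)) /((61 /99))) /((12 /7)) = 134519 /58560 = 2.30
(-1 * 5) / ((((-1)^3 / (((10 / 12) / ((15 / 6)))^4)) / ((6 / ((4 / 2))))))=5 / 27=0.19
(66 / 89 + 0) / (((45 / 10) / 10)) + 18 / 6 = 1241 / 267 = 4.65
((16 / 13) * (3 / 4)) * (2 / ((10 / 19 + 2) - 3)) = -152 / 39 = -3.90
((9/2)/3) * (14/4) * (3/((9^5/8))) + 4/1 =26258/6561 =4.00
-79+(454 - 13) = 362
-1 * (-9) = 9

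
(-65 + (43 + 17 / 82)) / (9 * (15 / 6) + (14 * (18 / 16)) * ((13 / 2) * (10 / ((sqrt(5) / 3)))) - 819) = -325234 * sqrt(5) / 30421467 - 421732 / 30421467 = -0.04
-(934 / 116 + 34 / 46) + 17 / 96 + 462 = 453.39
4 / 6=2 / 3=0.67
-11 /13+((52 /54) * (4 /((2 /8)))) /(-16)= -635 /351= -1.81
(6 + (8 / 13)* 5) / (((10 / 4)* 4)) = 59 / 65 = 0.91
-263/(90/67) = -17621/90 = -195.79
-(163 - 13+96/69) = -3482/23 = -151.39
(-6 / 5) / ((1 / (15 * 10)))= -180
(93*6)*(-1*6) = -3348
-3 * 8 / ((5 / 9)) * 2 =-432 / 5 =-86.40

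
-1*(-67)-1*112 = -45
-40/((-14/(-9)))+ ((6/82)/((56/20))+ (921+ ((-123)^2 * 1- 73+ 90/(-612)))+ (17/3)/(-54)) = 12607685803/790398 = 15951.06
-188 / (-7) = 188 / 7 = 26.86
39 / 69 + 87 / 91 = 3184 / 2093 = 1.52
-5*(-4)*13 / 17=260 / 17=15.29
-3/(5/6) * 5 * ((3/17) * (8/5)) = -432/85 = -5.08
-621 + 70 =-551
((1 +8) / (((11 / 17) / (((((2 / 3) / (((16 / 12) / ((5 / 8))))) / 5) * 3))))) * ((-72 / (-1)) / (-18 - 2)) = -9.39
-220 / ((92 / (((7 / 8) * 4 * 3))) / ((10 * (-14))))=80850 / 23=3515.22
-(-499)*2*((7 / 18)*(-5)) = -17465 / 9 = -1940.56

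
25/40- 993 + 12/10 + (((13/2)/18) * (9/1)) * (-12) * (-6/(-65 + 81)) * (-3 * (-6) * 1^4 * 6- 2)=22363/40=559.08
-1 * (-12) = 12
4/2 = 2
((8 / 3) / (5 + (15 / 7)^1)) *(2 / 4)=14 / 75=0.19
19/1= 19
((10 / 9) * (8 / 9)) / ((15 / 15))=80 / 81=0.99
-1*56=-56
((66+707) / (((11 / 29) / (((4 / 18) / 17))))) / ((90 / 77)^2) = 12082763 / 619650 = 19.50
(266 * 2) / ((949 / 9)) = 4788 / 949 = 5.05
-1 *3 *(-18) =54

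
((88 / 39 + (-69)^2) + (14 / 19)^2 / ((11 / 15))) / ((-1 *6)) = -737795417 / 929214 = -794.00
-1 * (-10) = 10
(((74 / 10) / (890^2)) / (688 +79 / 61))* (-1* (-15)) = 6771 / 33305428700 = 0.00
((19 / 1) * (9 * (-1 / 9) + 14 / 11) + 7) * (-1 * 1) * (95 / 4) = -6365 / 22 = -289.32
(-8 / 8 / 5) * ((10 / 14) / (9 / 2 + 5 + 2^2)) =-2 / 189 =-0.01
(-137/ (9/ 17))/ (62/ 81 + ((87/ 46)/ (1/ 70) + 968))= -482103/ 2051455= -0.24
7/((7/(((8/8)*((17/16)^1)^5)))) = 1419857/1048576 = 1.35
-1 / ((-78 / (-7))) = -7 / 78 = -0.09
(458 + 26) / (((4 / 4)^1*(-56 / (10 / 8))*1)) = -605 / 56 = -10.80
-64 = -64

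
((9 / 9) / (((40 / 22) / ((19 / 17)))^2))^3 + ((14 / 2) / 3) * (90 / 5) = 64965130119990241 / 1544804416000000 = 42.05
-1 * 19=-19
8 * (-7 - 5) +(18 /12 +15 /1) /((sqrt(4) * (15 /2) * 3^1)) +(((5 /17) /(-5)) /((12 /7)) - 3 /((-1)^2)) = -33547 /340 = -98.67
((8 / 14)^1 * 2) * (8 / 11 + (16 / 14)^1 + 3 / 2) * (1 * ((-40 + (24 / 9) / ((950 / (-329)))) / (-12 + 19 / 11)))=40354672 / 2630075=15.34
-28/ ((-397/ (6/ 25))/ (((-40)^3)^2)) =27525120000/ 397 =69332795.97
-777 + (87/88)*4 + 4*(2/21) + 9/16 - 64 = -3090233/3696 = -836.10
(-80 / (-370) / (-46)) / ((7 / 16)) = -64 / 5957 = -0.01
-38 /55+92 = 5022 /55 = 91.31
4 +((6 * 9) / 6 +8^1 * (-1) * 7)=-43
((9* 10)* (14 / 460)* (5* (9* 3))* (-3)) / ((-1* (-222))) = -8505 / 1702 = -5.00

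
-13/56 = -0.23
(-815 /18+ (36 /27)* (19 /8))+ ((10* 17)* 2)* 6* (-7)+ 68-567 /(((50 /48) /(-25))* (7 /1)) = -110791 /9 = -12310.11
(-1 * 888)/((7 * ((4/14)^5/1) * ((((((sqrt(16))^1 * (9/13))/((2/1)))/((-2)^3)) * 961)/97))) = 112023457/2883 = 38856.56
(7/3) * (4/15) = 28/45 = 0.62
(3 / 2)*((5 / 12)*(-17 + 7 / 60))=-10.55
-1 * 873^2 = -762129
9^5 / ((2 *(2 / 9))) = 531441 / 4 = 132860.25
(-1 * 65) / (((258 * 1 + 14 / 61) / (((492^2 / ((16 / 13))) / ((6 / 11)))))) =-259941435 / 2864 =-90761.67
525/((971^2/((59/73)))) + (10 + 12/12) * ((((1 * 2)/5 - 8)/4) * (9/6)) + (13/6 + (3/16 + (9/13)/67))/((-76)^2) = -2605214824612639997/83103229472190720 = -31.35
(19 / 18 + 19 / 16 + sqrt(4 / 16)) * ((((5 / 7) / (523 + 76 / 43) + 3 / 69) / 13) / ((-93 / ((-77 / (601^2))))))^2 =39145299875 / 228293906332804676779075609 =0.00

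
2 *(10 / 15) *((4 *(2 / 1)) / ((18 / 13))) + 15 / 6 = 551 / 54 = 10.20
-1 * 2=-2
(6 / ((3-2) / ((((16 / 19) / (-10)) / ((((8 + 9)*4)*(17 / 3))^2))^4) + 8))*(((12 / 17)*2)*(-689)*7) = -569586654 / 134758472711611616805388632787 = -0.00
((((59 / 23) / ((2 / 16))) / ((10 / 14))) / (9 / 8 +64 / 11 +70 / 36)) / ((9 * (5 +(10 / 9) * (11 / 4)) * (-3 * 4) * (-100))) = 109032 / 2934383125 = 0.00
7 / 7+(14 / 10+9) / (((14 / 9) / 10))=475 / 7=67.86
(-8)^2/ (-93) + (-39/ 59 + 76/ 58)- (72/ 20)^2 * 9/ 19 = -466938643/ 75583425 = -6.18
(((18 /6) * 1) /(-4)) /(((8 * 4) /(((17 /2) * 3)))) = -153 /256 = -0.60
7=7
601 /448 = 1.34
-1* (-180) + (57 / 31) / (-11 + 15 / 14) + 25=882547 / 4309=204.81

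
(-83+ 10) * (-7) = 511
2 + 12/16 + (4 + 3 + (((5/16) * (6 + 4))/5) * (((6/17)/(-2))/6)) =2647/272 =9.73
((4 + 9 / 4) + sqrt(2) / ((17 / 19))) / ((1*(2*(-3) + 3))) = -2.61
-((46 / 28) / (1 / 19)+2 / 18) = -3947 / 126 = -31.33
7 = 7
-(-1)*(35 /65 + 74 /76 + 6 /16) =1.89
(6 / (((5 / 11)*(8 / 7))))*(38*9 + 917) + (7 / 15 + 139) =176171 / 12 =14680.92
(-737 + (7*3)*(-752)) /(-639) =16529 /639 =25.87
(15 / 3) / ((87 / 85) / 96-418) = -13600 / 1136931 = -0.01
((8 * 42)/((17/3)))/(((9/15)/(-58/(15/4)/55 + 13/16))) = 49091/935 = 52.50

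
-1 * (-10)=10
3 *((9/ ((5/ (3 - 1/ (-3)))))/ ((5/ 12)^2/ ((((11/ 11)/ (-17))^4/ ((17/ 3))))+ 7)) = 7776/ 35499449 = 0.00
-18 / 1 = -18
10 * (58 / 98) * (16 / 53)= 4640 / 2597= 1.79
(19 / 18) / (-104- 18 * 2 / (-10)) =-95 / 9036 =-0.01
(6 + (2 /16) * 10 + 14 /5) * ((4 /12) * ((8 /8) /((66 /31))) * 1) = 2077 /1320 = 1.57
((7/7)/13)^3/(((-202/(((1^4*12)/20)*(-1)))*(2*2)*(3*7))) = 1/62131160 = 0.00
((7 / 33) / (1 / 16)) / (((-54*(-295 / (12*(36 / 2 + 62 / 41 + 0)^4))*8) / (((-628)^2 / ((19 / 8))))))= 7236977950720000000 / 940800390057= 7692362.83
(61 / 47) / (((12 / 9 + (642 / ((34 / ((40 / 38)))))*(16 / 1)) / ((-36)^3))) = -189.61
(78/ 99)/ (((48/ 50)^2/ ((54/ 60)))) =1625/ 2112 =0.77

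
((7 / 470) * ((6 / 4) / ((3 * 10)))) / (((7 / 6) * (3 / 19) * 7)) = 19 / 32900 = 0.00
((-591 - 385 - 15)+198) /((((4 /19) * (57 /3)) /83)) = -65819 /4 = -16454.75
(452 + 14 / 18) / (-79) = -4075 / 711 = -5.73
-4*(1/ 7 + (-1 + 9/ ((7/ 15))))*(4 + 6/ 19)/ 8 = -39.77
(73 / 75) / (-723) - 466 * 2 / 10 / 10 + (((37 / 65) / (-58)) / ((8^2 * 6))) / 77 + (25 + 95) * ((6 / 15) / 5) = 22457736577 / 80593793280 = 0.28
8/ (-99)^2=8/ 9801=0.00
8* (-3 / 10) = -12 / 5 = -2.40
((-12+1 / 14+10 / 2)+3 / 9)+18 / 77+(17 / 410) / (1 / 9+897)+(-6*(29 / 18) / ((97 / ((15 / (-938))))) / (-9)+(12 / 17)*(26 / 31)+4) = -1263975419349473 / 714282982611660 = -1.77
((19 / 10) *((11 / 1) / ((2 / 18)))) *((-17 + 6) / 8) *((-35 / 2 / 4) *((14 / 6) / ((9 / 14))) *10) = 3942785 / 96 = 41070.68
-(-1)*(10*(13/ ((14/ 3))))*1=195/ 7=27.86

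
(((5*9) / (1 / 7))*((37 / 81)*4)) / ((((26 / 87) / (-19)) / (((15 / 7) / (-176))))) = 509675 / 1144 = 445.52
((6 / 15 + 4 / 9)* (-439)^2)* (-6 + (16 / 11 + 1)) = -95204174 / 165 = -576994.99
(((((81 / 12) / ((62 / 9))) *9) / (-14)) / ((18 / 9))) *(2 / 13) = -2187 / 45136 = -0.05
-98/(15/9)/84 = -0.70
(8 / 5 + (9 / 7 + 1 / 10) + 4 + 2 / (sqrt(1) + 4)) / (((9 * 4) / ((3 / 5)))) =0.12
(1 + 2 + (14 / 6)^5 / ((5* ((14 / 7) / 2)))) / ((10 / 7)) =71582 / 6075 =11.78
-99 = -99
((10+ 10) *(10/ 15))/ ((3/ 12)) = 160/ 3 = 53.33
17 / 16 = 1.06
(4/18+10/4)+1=67/18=3.72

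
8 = 8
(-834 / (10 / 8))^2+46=11130046 / 25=445201.84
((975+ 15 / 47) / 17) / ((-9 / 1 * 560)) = -191 / 16779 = -0.01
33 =33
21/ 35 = 3/ 5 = 0.60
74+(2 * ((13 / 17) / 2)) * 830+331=17675 / 17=1039.71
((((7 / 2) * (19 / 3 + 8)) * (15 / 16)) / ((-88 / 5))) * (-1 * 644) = 1211525 / 704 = 1720.92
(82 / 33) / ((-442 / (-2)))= 82 / 7293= 0.01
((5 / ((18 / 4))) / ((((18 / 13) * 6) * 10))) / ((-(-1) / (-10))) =-65 / 486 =-0.13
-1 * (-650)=650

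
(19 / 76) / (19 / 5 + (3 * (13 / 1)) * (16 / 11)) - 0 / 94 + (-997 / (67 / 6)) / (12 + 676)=-9640129 / 76726792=-0.13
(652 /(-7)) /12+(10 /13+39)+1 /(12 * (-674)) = 7852519 /245336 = 32.01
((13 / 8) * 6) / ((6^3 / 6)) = 13 / 48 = 0.27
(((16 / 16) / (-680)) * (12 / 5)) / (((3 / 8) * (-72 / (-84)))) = -14 / 1275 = -0.01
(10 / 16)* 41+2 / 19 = 3911 / 152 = 25.73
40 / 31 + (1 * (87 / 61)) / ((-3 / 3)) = -257 / 1891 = -0.14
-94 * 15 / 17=-1410 / 17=-82.94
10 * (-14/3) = -140/3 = -46.67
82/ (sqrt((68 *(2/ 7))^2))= 4.22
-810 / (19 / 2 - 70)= 1620 / 121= 13.39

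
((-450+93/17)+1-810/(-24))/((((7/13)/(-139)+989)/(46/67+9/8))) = -48891845405/65136803968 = -0.75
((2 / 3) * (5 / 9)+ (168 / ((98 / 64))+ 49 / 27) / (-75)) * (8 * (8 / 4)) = -253264 / 14175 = -17.87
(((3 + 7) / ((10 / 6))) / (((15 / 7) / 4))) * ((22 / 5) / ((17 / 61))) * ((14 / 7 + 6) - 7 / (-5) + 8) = 6538224 / 2125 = 3076.81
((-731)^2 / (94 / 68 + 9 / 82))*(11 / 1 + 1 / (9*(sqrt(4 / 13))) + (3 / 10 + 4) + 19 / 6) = 372449617*sqrt(13) / 18720 + 103168543909 / 15600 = 6685103.57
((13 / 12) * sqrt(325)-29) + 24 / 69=-659 / 23 + 65 * sqrt(13) / 12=-9.12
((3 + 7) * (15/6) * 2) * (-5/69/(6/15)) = -9.06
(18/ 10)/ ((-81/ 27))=-0.60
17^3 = 4913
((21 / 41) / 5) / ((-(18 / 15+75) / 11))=-77 / 5207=-0.01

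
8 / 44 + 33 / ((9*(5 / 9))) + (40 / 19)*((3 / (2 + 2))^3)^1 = 64121 / 8360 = 7.67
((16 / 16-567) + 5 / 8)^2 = 20457529 / 64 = 319648.89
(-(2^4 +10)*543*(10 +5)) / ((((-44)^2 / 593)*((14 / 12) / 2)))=-188369415 / 1694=-111198.00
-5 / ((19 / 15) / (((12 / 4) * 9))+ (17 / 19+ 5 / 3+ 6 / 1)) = -38475 / 66241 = -0.58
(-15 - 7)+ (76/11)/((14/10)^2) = -9958/539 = -18.47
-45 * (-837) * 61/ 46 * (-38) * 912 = -39812206320/ 23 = -1730965492.17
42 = 42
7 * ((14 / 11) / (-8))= -49 / 44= -1.11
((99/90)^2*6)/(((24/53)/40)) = 641.30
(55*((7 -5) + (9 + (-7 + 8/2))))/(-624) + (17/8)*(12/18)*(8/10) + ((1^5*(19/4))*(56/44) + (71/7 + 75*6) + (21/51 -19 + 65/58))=449.15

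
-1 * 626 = -626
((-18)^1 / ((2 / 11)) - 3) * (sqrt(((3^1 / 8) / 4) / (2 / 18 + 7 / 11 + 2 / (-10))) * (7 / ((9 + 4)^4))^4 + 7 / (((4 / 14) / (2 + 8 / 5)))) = -44982 / 5 - 367353 * sqrt(89430) / 721311604354566947644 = -8996.40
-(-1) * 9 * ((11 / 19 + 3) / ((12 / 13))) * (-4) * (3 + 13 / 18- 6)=18122 / 57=317.93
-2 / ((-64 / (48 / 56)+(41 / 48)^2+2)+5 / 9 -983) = 1536 / 809765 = 0.00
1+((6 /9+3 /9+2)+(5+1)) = 10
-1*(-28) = 28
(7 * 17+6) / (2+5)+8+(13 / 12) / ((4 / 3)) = 26.67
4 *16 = 64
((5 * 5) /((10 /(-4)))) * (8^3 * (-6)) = 30720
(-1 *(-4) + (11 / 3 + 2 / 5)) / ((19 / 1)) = 121 / 285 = 0.42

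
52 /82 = 26 /41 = 0.63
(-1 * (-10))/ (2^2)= 5/ 2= 2.50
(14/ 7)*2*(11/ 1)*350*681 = 10487400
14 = 14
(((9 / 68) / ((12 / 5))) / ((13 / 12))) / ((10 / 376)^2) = 79524 / 1105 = 71.97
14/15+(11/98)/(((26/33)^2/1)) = 1107157/993720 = 1.11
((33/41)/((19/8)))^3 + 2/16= 619927091/3781833112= 0.16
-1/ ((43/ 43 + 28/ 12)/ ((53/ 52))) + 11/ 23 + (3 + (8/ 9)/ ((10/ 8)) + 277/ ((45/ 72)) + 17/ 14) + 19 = 352099613/ 753480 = 467.30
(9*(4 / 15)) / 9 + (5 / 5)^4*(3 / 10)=17 / 30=0.57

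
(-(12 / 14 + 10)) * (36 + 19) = -4180 / 7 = -597.14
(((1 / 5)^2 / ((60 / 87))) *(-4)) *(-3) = 87 / 125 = 0.70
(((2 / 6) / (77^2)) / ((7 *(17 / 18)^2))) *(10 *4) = 4320 / 11994367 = 0.00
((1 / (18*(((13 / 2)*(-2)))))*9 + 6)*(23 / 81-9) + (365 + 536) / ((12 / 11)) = 3259901 / 4212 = 773.96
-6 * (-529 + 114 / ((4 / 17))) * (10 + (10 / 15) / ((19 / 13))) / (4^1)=13261 / 19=697.95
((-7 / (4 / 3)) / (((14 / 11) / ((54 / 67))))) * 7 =-6237 / 268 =-23.27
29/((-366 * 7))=-0.01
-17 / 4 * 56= -238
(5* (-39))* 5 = -975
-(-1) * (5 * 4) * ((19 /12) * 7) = 665 /3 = 221.67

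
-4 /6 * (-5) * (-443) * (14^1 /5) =-12404 /3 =-4134.67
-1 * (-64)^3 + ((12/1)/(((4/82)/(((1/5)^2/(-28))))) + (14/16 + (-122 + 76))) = 366937933/1400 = 262098.52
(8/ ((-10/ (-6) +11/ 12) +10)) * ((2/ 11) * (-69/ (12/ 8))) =-8832/ 1661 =-5.32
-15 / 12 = -5 / 4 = -1.25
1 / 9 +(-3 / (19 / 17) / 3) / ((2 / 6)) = -440 / 171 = -2.57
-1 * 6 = -6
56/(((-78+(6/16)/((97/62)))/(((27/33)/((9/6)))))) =-43456/110627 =-0.39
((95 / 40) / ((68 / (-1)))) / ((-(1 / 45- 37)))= -855 / 905216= -0.00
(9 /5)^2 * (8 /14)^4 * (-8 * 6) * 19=-18911232 /60025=-315.06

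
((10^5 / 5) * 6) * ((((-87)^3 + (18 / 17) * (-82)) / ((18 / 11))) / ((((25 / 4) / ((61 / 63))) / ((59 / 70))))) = -15759627125440 / 2499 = -6306373399.54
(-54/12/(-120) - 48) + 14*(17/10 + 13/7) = 147/80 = 1.84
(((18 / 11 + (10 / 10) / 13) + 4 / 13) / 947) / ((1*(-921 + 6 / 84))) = -4046 / 1745982953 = -0.00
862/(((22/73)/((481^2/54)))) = 7279311143/594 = 12254732.56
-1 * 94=-94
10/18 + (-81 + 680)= 5396/9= 599.56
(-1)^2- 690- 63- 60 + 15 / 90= -4871 / 6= -811.83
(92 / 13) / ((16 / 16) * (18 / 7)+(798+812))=161 / 36686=0.00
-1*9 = -9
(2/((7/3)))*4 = 24/7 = 3.43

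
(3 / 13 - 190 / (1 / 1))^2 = 6086089 / 169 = 36012.36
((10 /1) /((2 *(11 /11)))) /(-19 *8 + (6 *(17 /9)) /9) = -27 /814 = -0.03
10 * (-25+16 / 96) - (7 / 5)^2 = -18772 / 75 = -250.29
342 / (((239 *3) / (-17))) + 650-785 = -34203 / 239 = -143.11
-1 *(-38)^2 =-1444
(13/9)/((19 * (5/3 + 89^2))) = 0.00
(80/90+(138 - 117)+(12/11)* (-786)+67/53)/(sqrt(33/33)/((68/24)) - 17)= 74418860/1484901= 50.12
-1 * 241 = -241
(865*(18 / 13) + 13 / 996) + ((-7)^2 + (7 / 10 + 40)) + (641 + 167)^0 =83411363 / 64740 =1288.41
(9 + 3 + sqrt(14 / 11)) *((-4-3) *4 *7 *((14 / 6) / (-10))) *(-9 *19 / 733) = -140.06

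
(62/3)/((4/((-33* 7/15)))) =-2387/30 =-79.57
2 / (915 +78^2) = 2 / 6999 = 0.00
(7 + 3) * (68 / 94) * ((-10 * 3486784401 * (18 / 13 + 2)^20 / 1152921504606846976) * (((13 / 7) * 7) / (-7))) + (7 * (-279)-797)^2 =477751552035587915226762503947280425 / 63041932562729765491537739776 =7578313.87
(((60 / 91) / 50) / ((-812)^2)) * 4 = 3 / 37500190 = 0.00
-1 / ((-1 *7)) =1 / 7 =0.14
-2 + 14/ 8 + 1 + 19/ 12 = 7/ 3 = 2.33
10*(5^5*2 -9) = 62410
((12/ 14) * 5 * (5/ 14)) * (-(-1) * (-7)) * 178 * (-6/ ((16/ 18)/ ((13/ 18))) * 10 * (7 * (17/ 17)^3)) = 1301625/ 2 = 650812.50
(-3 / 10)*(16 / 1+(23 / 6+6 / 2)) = -137 / 20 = -6.85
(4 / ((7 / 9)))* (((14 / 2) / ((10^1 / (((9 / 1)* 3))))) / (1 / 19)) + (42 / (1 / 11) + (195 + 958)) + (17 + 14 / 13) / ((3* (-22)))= 14849947 / 4290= 3461.53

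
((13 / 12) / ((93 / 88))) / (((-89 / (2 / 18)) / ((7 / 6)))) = -1001 / 670437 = -0.00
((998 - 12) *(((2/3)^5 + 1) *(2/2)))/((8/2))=135575/486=278.96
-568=-568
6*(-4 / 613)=-0.04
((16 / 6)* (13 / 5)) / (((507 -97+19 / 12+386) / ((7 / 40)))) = 364 / 239275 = 0.00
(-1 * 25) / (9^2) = -25 / 81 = -0.31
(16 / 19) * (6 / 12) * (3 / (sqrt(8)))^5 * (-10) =-1215 * sqrt(2) / 304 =-5.65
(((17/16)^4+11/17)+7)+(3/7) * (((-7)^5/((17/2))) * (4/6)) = -556.02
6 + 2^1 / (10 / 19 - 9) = 928 / 161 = 5.76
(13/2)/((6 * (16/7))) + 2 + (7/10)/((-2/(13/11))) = 2.06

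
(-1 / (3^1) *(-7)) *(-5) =-11.67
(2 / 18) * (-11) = -11 / 9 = -1.22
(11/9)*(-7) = -77/9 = -8.56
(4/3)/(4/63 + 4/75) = 525/46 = 11.41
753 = 753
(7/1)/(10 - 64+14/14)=-7/53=-0.13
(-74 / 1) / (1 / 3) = -222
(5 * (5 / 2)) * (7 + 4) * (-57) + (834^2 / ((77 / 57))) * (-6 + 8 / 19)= -443580591 / 154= -2880393.45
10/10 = 1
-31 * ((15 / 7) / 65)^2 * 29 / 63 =-899 / 57967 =-0.02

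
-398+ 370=-28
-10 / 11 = -0.91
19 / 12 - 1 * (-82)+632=8587 / 12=715.58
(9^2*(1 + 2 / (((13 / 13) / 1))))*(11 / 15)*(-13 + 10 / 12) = -21681 / 10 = -2168.10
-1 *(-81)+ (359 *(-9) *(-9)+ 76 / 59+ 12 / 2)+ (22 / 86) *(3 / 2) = 29167.67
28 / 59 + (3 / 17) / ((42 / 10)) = 3627 / 7021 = 0.52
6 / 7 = 0.86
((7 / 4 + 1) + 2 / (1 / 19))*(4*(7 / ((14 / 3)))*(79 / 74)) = 38631 / 148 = 261.02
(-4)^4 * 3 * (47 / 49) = 36096 / 49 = 736.65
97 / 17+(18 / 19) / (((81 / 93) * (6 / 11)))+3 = 31105 / 2907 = 10.70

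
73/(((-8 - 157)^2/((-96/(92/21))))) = -0.06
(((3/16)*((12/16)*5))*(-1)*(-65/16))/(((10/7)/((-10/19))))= -20475/19456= -1.05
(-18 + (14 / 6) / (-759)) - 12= -68317 / 2277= -30.00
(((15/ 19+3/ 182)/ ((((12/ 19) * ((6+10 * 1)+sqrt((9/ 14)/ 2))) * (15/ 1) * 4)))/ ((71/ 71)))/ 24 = 929/ 16752060 -929 * sqrt(7)/ 1250820480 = 0.00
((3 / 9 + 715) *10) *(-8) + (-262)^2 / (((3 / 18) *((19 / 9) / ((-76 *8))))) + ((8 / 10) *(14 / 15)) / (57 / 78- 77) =-17649799376656 / 148725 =-118674058.68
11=11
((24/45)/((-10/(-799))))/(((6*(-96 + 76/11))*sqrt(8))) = -0.03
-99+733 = 634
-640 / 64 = -10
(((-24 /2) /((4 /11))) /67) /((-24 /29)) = 0.60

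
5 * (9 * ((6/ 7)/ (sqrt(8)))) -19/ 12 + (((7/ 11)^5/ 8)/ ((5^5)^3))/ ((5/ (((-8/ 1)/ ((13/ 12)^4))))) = -13335536897129426260049/ 8422444356079101562500 + 135 * sqrt(2)/ 14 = 12.05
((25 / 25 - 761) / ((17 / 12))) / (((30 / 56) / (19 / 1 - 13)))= -102144 / 17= -6008.47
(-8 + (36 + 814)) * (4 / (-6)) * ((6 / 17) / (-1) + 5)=-133036 / 51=-2608.55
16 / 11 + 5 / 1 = 71 / 11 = 6.45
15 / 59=0.25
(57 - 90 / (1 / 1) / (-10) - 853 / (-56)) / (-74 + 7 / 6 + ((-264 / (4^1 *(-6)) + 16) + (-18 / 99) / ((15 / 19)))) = -250195 / 141876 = -1.76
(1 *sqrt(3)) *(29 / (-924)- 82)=-75797 *sqrt(3) / 924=-142.08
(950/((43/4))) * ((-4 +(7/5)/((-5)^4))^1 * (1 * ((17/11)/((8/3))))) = -12105717/59125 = -204.75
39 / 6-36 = -59 / 2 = -29.50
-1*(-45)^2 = -2025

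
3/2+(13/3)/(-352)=1571/1056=1.49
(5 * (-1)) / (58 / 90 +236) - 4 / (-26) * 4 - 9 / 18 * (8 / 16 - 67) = 18741189 / 553748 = 33.84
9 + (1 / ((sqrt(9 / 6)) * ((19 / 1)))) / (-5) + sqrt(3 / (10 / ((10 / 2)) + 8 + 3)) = -sqrt(6) / 285 + sqrt(39) / 13 + 9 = 9.47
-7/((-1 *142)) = 7/142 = 0.05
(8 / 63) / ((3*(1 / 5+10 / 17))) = 680 / 12663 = 0.05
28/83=0.34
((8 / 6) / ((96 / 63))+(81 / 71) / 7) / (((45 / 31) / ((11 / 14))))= 1407307 / 2504880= 0.56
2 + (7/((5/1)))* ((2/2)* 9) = 73/5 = 14.60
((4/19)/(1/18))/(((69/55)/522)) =689040/437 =1576.75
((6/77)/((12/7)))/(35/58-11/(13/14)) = -377/93247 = -0.00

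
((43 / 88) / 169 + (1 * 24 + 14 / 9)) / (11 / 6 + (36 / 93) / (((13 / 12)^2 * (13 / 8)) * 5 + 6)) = 172542303839 / 12544844988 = 13.75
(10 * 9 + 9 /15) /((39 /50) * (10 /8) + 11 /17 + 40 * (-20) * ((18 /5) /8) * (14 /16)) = -61608 /213097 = -0.29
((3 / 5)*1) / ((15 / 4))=4 / 25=0.16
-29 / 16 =-1.81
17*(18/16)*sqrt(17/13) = 153*sqrt(221)/104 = 21.87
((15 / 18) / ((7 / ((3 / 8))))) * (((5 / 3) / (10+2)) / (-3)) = -25 / 12096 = -0.00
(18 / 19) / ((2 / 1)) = 9 / 19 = 0.47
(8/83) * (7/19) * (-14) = -784/1577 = -0.50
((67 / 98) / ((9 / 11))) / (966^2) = 737 / 823043592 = 0.00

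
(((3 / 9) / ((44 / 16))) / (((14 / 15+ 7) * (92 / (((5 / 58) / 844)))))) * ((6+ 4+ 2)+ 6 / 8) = 75 / 346775968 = 0.00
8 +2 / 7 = 58 / 7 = 8.29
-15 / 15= -1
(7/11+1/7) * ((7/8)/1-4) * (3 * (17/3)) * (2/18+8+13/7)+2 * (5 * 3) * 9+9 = -216107/1617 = -133.65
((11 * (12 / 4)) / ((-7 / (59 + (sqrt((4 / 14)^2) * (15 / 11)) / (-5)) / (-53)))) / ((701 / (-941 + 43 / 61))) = -19747.67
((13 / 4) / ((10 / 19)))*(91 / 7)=3211 / 40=80.28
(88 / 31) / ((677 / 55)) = 0.23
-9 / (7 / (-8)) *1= 72 / 7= 10.29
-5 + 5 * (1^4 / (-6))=-5.83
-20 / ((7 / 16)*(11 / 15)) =-4800 / 77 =-62.34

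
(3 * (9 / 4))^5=14348907 / 1024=14012.60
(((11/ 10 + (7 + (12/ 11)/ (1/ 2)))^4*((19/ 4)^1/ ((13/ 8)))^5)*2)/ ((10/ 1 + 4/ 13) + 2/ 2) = 421829.47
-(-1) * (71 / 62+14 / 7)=195 / 62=3.15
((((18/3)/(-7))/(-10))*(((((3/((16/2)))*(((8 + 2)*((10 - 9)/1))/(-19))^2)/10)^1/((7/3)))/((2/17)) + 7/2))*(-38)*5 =-214563/3724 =-57.62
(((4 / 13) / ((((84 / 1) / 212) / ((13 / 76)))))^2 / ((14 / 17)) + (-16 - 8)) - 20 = -98020063 / 2228814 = -43.98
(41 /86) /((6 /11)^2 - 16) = -0.03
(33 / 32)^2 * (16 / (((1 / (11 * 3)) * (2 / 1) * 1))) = 35937 / 128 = 280.76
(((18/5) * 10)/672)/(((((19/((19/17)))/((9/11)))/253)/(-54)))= -16767/476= -35.22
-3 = -3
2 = 2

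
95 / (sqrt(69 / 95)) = 95 * sqrt(6555) / 69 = 111.47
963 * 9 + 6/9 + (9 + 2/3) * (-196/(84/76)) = 62581/9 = 6953.44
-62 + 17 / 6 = -355 / 6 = -59.17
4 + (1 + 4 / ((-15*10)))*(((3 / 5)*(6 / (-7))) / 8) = 13781 / 3500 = 3.94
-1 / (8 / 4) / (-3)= 1 / 6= 0.17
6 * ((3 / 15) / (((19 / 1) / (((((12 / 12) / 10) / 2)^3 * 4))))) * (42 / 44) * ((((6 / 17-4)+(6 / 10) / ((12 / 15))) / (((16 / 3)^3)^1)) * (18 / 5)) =-3015873 / 1455308800000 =-0.00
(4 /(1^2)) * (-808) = -3232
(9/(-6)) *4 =-6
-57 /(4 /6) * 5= -427.50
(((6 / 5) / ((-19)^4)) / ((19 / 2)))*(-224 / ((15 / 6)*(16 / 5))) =-336 / 12380495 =-0.00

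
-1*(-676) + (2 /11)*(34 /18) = 66958 /99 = 676.34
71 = 71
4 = 4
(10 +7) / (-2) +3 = -11 / 2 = -5.50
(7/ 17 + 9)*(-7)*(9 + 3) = -13440/ 17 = -790.59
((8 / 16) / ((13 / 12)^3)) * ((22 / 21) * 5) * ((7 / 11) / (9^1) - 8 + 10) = 65600 / 15379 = 4.27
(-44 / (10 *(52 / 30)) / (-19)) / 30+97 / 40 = 24003 / 9880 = 2.43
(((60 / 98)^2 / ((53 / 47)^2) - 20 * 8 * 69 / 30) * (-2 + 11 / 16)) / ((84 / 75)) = 46499145225 / 107910544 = 430.90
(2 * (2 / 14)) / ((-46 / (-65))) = 65 / 161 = 0.40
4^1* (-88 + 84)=-16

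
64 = 64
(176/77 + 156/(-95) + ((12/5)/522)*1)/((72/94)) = 881297/1041390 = 0.85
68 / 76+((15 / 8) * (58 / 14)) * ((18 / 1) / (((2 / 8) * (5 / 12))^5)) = 947679732359 / 83125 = 11400658.43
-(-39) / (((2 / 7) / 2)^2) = 1911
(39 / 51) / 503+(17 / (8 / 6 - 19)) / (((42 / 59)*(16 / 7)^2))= -59683803 / 232039936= -0.26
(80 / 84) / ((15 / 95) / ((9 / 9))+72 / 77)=4180 / 4797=0.87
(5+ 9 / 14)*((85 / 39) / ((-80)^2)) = 1343 / 698880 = 0.00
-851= -851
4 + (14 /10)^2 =149 /25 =5.96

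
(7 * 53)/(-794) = -371/794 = -0.47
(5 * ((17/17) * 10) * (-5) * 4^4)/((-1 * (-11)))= -64000/11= -5818.18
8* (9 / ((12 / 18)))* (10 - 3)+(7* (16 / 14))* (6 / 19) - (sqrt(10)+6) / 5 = 71946 / 95 - sqrt(10) / 5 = 756.69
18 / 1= 18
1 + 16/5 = 21/5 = 4.20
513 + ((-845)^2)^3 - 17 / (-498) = 181288224859305536741 / 498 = 364032580038766138.03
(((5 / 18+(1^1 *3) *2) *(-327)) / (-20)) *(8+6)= 86219 / 60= 1436.98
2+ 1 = 3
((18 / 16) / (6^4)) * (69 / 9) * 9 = 23 / 384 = 0.06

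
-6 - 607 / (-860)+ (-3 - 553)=-482713 / 860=-561.29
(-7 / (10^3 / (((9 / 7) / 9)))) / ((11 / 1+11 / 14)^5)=-67228 / 15287262890625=-0.00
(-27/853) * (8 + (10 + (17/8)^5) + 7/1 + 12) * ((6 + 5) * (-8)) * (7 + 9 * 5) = 10163206053/873472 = 11635.41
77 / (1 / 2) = 154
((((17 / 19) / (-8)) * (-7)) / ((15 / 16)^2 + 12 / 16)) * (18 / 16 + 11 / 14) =0.92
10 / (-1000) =-1 / 100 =-0.01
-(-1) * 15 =15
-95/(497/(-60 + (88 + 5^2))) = -5035/497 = -10.13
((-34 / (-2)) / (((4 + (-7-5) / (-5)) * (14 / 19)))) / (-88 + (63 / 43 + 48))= -69445 / 742336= -0.09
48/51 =16/17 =0.94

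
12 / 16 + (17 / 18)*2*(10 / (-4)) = -143 / 36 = -3.97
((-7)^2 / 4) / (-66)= -49 / 264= -0.19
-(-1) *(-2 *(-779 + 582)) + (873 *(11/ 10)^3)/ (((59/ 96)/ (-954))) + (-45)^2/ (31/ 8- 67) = -1343247809074/ 744875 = -1803319.76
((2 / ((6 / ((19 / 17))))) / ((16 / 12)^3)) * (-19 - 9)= -1197 / 272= -4.40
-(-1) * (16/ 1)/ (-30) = -8/ 15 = -0.53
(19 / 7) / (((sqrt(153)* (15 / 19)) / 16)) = 5776* sqrt(17) / 5355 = 4.45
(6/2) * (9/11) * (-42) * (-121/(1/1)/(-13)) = -12474/13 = -959.54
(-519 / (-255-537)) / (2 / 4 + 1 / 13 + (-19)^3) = -2249 / 23538108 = -0.00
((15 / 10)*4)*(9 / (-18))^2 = 3 / 2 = 1.50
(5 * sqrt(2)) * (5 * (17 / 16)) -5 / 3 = -5 / 3 + 425 * sqrt(2) / 16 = 35.90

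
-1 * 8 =-8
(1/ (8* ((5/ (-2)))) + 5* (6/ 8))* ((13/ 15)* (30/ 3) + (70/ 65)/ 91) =32.11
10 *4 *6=240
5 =5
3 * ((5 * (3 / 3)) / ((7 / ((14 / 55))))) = 6 / 11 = 0.55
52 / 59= 0.88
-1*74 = -74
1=1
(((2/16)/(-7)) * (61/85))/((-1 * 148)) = 61/704480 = 0.00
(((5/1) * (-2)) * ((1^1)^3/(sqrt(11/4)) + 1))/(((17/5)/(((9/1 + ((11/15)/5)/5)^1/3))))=-14.19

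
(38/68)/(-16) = -0.03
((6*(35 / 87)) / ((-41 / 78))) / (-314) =2730 / 186673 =0.01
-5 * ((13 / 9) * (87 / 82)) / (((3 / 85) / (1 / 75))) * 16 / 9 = -5.15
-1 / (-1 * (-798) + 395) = -1 / 1193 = -0.00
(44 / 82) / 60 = 11 / 1230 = 0.01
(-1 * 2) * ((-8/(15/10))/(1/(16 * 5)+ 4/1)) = 2560/963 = 2.66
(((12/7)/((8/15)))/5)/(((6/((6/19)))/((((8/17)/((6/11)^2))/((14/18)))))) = 0.07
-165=-165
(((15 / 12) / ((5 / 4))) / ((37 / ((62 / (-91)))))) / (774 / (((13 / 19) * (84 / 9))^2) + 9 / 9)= -45136 / 48973607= -0.00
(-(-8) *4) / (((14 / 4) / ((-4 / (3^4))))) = -256 / 567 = -0.45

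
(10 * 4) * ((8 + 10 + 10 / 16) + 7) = 1025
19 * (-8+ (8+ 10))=190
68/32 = 17/8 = 2.12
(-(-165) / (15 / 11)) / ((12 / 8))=242 / 3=80.67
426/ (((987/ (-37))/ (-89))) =467606/ 329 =1421.29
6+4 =10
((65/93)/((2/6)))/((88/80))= 650/341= 1.91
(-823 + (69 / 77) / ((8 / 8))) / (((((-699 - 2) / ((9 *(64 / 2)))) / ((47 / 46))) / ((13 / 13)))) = 428427936 / 1241471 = 345.10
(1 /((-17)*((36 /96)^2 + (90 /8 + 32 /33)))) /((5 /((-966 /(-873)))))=-9856 /9358075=-0.00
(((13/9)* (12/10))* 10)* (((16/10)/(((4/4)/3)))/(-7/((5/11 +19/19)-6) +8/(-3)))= -960/13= -73.85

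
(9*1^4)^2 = 81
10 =10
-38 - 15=-53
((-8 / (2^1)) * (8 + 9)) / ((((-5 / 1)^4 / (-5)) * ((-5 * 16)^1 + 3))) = -68 / 9625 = -0.01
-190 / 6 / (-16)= 95 / 48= 1.98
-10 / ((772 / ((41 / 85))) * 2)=-41 / 13124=-0.00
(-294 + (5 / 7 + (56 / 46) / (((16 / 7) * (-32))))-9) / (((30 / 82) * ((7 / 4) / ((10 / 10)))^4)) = -510847454 / 5798415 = -88.10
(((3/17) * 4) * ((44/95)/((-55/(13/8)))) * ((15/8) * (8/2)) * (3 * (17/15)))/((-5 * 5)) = 117/11875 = 0.01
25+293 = 318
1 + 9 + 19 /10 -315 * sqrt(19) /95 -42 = -301 /10 -63 * sqrt(19) /19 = -44.55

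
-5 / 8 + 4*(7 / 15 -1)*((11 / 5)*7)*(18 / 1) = -118397 / 200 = -591.98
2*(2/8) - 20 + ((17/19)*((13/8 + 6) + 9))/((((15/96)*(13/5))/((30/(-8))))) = -156.81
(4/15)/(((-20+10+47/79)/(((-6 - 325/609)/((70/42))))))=1257364/11312175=0.11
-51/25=-2.04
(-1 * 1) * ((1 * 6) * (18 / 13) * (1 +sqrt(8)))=-216 * sqrt(2) / 13 - 108 / 13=-31.81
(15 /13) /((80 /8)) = 3 /26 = 0.12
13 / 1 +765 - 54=724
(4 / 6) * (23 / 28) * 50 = 575 / 21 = 27.38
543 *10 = 5430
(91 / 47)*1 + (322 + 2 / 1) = 15319 / 47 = 325.94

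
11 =11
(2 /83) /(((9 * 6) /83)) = 1 /27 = 0.04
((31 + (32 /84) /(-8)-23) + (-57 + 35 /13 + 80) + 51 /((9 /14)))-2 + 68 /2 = 13193 /91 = 144.98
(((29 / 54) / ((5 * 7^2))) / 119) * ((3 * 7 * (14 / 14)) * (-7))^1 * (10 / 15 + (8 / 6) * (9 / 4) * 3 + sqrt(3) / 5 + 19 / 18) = -5597 / 192780- 29 * sqrt(3) / 53550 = -0.03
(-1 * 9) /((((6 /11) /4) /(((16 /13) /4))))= -264 /13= -20.31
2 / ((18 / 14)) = 14 / 9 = 1.56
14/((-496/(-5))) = 35/248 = 0.14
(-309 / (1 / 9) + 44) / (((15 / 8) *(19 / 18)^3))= -42565824 / 34295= -1241.17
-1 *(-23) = 23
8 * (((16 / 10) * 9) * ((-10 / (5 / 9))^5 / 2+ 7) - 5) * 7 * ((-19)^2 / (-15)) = 1375172557304 / 75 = 18335634097.39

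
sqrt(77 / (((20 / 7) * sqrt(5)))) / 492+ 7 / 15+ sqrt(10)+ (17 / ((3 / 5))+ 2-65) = -171 / 5+ 7 * sqrt(11) * 5^(1 / 4) / 4920+ sqrt(10) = -31.03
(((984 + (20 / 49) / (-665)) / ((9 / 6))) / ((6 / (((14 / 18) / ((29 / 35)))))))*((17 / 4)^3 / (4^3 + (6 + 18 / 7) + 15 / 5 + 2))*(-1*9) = -39382141265 / 43083792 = -914.08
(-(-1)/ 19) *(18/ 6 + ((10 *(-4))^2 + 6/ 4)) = 3209/ 38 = 84.45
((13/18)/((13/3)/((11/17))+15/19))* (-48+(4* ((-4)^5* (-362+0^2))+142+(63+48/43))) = 57749957265/403684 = 143057.34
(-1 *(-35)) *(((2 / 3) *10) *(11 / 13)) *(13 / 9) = 7700 / 27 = 285.19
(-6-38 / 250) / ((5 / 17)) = -13073 / 625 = -20.92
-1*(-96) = 96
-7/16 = -0.44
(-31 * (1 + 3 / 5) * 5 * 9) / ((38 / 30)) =-33480 / 19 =-1762.11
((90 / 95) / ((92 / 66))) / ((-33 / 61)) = -549 / 437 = -1.26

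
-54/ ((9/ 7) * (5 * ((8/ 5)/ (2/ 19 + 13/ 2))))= -34.68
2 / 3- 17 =-16.33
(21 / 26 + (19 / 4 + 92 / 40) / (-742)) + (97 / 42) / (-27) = 11136287 / 15626520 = 0.71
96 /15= 32 /5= 6.40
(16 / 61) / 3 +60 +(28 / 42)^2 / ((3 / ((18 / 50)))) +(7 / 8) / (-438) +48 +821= 4964945917 / 5343600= 929.14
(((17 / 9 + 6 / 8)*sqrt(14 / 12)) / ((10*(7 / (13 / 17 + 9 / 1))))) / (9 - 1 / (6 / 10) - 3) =1577*sqrt(42) / 111384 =0.09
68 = 68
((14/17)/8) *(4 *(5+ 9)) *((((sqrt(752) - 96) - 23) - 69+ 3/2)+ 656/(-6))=-1547.31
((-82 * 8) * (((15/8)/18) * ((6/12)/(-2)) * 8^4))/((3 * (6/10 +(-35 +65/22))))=-23091200/31131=-741.74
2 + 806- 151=657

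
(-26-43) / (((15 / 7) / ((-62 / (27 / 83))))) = 828506 / 135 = 6137.08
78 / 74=39 / 37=1.05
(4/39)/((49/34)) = 136/1911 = 0.07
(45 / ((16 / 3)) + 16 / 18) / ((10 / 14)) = 9401 / 720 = 13.06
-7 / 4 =-1.75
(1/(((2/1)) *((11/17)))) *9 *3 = 459/22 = 20.86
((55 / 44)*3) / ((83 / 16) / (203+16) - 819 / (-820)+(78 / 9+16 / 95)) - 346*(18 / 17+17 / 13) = -4866836443418 / 5946522361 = -818.43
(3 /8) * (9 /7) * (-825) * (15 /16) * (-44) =3675375 /224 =16407.92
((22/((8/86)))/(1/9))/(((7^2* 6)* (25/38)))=26961/2450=11.00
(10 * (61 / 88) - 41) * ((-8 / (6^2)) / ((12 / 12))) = 1499 / 198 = 7.57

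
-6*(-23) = 138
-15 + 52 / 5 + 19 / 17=-296 / 85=-3.48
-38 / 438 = -19 / 219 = -0.09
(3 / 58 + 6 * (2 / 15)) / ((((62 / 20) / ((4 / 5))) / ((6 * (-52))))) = -308256 / 4495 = -68.58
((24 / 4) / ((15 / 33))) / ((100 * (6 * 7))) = 11 / 3500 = 0.00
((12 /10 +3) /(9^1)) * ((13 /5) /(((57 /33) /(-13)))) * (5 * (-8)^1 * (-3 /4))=-26026 /95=-273.96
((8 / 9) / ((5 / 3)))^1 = 8 / 15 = 0.53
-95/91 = -1.04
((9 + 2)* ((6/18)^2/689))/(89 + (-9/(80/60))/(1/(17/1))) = -44/638703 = -0.00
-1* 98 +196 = 98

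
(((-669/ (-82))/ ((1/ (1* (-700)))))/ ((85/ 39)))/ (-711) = 202930/ 55063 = 3.69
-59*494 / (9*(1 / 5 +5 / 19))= -1384435 / 198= -6992.10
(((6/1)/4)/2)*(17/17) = 3/4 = 0.75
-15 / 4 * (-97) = 1455 / 4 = 363.75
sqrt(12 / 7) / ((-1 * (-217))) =2 * sqrt(21) / 1519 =0.01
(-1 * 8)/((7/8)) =-64/7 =-9.14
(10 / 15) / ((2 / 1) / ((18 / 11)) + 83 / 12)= 24 / 293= 0.08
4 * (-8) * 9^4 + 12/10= -1049754/5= -209950.80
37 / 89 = 0.42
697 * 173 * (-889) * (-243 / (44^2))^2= -6329846659941 / 3748096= -1688816.58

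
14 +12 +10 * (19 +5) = 266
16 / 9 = 1.78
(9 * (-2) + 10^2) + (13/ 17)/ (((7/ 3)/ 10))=10148/ 119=85.28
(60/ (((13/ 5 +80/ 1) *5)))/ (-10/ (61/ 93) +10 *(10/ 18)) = -1647/ 109858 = -0.01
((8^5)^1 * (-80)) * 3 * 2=-15728640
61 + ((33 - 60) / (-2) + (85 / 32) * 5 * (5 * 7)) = 17259 / 32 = 539.34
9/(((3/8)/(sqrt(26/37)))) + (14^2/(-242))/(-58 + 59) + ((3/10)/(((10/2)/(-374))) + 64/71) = -4799901/214775 + 24 * sqrt(962)/37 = -2.23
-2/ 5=-0.40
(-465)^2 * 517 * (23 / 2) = 2571131475 / 2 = 1285565737.50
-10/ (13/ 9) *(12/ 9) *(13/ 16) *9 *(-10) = 675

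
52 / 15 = 3.47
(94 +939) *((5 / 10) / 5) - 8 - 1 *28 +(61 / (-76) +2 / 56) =88489 / 1330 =66.53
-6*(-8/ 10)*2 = 48/ 5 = 9.60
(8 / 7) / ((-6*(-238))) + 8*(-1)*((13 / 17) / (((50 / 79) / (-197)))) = 1904.18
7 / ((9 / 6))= 14 / 3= 4.67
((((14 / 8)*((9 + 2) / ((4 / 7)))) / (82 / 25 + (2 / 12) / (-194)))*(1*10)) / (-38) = -19606125 / 7252148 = -2.70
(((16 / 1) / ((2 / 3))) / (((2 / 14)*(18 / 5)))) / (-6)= -70 / 9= -7.78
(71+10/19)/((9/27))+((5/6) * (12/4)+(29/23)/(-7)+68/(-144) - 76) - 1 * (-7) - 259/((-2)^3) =39600943/220248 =179.80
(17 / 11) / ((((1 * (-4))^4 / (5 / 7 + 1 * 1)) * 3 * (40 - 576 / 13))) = -0.00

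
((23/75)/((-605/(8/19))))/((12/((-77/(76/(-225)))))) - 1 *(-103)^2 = -421283551/39710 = -10609.00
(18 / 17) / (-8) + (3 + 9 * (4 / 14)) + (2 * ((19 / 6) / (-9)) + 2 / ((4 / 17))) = 170101 / 12852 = 13.24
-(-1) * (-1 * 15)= -15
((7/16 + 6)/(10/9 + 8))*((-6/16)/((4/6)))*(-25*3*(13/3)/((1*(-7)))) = -2711475/146944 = -18.45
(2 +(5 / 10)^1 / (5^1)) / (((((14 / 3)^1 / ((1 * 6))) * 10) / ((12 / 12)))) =27 / 100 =0.27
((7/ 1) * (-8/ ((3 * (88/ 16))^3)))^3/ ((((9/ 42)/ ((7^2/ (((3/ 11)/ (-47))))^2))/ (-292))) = 1949542939061387264/ 10356281643411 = 188247.39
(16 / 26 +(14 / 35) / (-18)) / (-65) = -347 / 38025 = -0.01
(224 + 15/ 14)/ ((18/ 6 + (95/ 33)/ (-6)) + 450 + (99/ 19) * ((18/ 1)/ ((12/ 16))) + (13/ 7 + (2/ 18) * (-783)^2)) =5927031/ 1809157123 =0.00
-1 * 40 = -40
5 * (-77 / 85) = -4.53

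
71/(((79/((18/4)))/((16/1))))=5112/79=64.71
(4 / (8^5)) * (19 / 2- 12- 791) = -1587 / 16384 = -0.10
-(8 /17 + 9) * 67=-10787 /17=-634.53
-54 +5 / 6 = -319 / 6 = -53.17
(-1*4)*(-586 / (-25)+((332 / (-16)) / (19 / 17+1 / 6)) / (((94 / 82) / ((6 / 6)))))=-5754358 / 153925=-37.38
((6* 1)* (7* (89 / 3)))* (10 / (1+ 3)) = 3115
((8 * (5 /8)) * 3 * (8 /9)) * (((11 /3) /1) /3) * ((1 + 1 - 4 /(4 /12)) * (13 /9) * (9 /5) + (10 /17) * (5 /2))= -61160 /153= -399.74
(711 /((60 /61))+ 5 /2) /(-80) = -14507 /1600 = -9.07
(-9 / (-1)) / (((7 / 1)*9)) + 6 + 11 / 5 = 8.34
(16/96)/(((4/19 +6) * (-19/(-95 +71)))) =2/59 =0.03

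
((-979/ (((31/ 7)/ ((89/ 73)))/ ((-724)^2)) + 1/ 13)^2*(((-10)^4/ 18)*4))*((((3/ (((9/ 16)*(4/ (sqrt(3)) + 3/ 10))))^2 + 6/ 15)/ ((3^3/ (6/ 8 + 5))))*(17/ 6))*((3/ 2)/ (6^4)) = 94176518941110511790286320963964151625/ 505808119156144471524 - 1080635389130366503091241055840000000*sqrt(3)/ 42150676596345372627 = 141784861578709610.09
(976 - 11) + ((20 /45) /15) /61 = 7946779 /8235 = 965.00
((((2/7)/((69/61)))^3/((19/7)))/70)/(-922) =-453962/4934758717665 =-0.00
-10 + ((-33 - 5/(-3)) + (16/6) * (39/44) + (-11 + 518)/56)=-55285/1848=-29.92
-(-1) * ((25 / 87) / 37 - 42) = -135173 / 3219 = -41.99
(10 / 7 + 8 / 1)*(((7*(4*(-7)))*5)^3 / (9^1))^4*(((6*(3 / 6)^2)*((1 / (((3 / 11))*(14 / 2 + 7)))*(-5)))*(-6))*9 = 9688849344072531024465920000000000000 / 81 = 119615424000895444746492800000000000.00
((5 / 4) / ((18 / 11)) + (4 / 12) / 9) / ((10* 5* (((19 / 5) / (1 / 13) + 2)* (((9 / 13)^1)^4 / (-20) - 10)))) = -4941053 / 158729930316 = -0.00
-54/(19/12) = -648/19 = -34.11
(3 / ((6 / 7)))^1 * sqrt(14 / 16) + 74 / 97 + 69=7 * sqrt(14) / 8 + 6767 / 97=73.04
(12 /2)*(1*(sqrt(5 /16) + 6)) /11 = 3*sqrt(5) /22 + 36 /11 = 3.58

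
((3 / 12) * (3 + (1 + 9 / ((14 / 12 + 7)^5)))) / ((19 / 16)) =4519883920 / 5367029731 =0.84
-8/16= -0.50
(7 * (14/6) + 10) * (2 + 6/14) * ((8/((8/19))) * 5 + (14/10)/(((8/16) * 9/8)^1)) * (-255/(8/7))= -100159597/72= -1391105.51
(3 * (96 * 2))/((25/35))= 4032/5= 806.40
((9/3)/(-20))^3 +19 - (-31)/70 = 1088611/56000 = 19.44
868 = 868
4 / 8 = 1 / 2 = 0.50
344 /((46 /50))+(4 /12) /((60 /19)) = 1548437 /4140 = 374.02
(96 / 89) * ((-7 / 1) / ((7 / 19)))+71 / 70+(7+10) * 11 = 1043649 / 6230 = 167.52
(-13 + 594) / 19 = 581 / 19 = 30.58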